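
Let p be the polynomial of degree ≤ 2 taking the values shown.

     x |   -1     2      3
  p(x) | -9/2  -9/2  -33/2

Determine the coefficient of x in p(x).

3

Write p(x) = ax^2 + bx + c. Substituting each data point gives a linear system:
  a - b + c = -9/2
  4a + 2b + c = -9/2
  9a + 3b + c = -33/2
Solving the system yields a = -3, b = 3, c = 3/2.
So p(x) = -3x² + 3x + 3/2.
The coefficient of x is 3.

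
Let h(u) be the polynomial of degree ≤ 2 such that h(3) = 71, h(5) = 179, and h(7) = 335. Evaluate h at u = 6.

Write h(u) = au^2 + bu + c. Substituting each data point gives a linear system:
  9a + 3b + c = 71
  25a + 5b + c = 179
  49a + 7b + c = 335
Solving the system yields a = 6, b = 6, c = -1.
So h(u) = 6u^2 + 6u - 1.
Then h(6) = 251.

251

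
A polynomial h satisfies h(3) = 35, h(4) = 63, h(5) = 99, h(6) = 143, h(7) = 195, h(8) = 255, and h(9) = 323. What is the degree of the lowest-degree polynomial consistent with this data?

Forward differences of the values at n = 3, 4, 5, 6, 7, 8, 9:
  h  : 35  63  99  143  195  255  323
  Δ  : 28  36  44  52  60  68
  Δ^2: 8  8  8  8  8
  Δ^3: 0  0  0  0
  Δ^4: 0  0  0
  Δ^5: 0  0
  Δ^6: 0
The second differences are constant (8) and nonzero, while all higher differences vanish, so the minimal degree is 2.

2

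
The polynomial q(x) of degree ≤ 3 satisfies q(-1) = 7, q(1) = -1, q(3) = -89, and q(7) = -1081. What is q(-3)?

79

Write q(x) = ax^3 + bx^2 + cx + d. Substituting each data point gives a linear system:
  -a + b - c + d = 7
  a + b + c + d = -1
  27a + 9b + 3c + d = -89
  343a + 49b + 7c + d = -1081
Solving the system yields a = -3, b = -1, c = -1, d = 4.
So q(x) = -3x^3 - x^2 - x + 4.
Then q(-3) = 79.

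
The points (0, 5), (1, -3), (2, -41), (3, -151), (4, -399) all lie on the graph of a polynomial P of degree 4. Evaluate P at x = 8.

-4931

Write P(x) = ax^4 + bx^3 + cx^2 + dx + e. Substituting each data point gives a linear system:
  e = 5
  a + b + c + d + e = -3
  16a + 8b + 4c + 2d + e = -41
  81a + 27b + 9c + 3d + e = -151
  256a + 64b + 16c + 4d + e = -399
Solving the system yields a = -1, b = -1, c = -5, d = -1, e = 5.
So P(x) = -x⁴ - x³ - 5x² - x + 5.
Then P(8) = -4931.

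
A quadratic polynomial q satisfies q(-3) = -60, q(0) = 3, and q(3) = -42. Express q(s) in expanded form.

Using the Lagrange interpolation formula with nodes -3, 0, 3:
  L_0(s) = s(s - 3) / 18
  L_1(s) = (s + 3)(s - 3) / -9
  L_2(s) = (s + 3)s / 18
Then q(s) = -60·L_0(s) + 3·L_1(s) - 42·L_2(s).
Expanding and collecting terms gives q(s) = -6s^2 + 3s + 3.
Check: q(-3) = -60. ✓

q(s) = -6s^2 + 3s + 3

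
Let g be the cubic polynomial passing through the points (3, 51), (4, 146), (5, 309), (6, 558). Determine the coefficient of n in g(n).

-2

Write g(n) = an^3 + bn^2 + cn + d. Substituting each data point gives a linear system:
  27a + 9b + 3c + d = 51
  64a + 16b + 4c + d = 146
  125a + 25b + 5c + d = 309
  216a + 36b + 6c + d = 558
Solving the system yields a = 3, b = -2, c = -2, d = -6.
So g(n) = 3n^3 - 2n^2 - 2n - 6.
The coefficient of n is -2.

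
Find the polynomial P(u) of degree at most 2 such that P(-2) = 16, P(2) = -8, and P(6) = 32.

P(u) = 2u^2 - 6u - 4

Using the Lagrange interpolation formula with nodes -2, 2, 6:
  L_0(u) = (u - 2)(u - 6) / 32
  L_1(u) = (u + 2)(u - 6) / -16
  L_2(u) = (u + 2)(u - 2) / 32
Then P(u) = 16·L_0(u) - 8·L_1(u) + 32·L_2(u).
Expanding and collecting terms gives P(u) = 2u^2 - 6u - 4.
Check: P(-2) = 16. ✓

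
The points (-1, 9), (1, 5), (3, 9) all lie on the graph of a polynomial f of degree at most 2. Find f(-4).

30

Forward differences of the values at s = -1, 1, 3:
  f  : 9  5  9
  Δ  : -4  4
  Δ^2: 8
The second differences are constant, confirming degree 2.
Interpolating (Newton forward form) and evaluating at s = -4 gives f(-4) = 30.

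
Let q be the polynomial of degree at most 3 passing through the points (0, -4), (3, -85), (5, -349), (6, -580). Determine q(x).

Write q(x) = ax^3 + bx^2 + cx + d. Substituting each data point gives a linear system:
  d = -4
  27a + 9b + 3c + d = -85
  125a + 25b + 5c + d = -349
  216a + 36b + 6c + d = -580
Solving the system yields a = -2, b = -5, c = 6, d = -4.
So q(x) = -2x^3 - 5x^2 + 6x - 4.
Check: q(0) = -4. ✓

q(x) = -2x^3 - 5x^2 + 6x - 4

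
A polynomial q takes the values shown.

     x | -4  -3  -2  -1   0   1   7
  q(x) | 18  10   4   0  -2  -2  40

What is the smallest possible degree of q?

Divided differences on the nodes -4, -3, -2, -1, 0, 1, 7:
  order 0: 18  10  4  0  -2  -2  40
  order 1: -8  -6  -4  -2  0  7
  order 2: 1  1  1  1  1
  order 3: 0  0  0  0
  order 4: 0  0  0
  order 5: 0  0
  order 6: 0
The order-2 divided differences are all 1 (nonzero) and every higher order vanishes, so the data lies on a polynomial of degree exactly 2.

2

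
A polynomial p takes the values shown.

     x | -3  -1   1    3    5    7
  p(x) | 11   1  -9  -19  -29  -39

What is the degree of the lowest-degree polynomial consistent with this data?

1

Forward differences of the values at x = -3, -1, 1, 3, 5, 7:
  p  : 11  1  -9  -19  -29  -39
  Δ  : -10  -10  -10  -10  -10
  Δ^2: 0  0  0  0
  Δ^3: 0  0  0
  Δ^4: 0  0
  Δ^5: 0
The first differences are constant (-10) and nonzero, while all higher differences vanish, so the minimal degree is 1.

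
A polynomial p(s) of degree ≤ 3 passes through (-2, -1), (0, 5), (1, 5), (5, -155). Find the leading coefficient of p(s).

-1

Write p(s) = as^3 + bs^2 + cs + d. Substituting each data point gives a linear system:
  -8a + 4b - 2c + d = -1
  d = 5
  a + b + c + d = 5
  125a + 25b + 5c + d = -155
Solving the system yields a = -1, b = -2, c = 3, d = 5.
So p(s) = -s^3 - 2s^2 + 3s + 5.
The leading coefficient is -1.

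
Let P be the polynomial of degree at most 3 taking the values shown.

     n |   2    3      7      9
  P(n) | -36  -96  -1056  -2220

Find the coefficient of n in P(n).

Write P(n) = an^3 + bn^2 + cn + d. Substituting each data point gives a linear system:
  8a + 4b + 2c + d = -36
  27a + 9b + 3c + d = -96
  343a + 49b + 7c + d = -1056
  729a + 81b + 9c + d = -2220
Solving the system yields a = -3, b = 0, c = -3, d = -6.
So P(n) = -3n³ - 3n - 6.
The coefficient of n is -3.

-3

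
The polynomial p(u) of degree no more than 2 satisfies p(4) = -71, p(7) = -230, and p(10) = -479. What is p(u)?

Write p(u) = au^2 + bu + c. Substituting each data point gives a linear system:
  16a + 4b + c = -71
  49a + 7b + c = -230
  100a + 10b + c = -479
Solving the system yields a = -5, b = 2, c = 1.
So p(u) = -5u^2 + 2u + 1.
Check: p(7) = -230. ✓

p(u) = -5u^2 + 2u + 1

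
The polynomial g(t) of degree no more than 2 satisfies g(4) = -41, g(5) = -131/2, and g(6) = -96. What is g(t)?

Write g(t) = at^2 + bt + c. Substituting each data point gives a linear system:
  16a + 4b + c = -41
  25a + 5b + c = -131/2
  36a + 6b + c = -96
Solving the system yields a = -3, b = 5/2, c = -3.
So g(t) = -3t² + (5/2)t - 3.
Check: g(5) = -131/2. ✓

g(t) = -3t^2 + (5/2)t - 3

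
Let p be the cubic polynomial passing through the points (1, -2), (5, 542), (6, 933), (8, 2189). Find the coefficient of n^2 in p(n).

3

Write p(n) = an^3 + bn^2 + cn + d. Substituting each data point gives a linear system:
  a + b + c + d = -2
  125a + 25b + 5c + d = 542
  216a + 36b + 6c + d = 933
  512a + 64b + 8c + d = 2189
Solving the system yields a = 4, b = 3, c = -6, d = -3.
So p(n) = 4n^3 + 3n^2 - 6n - 3.
The coefficient of n^2 is 3.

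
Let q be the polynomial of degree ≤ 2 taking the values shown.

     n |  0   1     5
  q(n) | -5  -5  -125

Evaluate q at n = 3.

Using the Lagrange interpolation formula with nodes 0, 1, 5:
  L_0(n) = (n - 1)(n - 5) / 5
  L_1(n) = n(n - 5) / -4
  L_2(n) = n(n - 1) / 20
Then q(n) = -5·L_0(n) - 5·L_1(n) - 125·L_2(n).
Expanding and collecting terms gives q(n) = -6n^2 + 6n - 5.
Evaluating at n = 3: q(3) = -41.

-41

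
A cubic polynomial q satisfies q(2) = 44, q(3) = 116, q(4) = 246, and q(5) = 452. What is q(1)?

Forward differences of the values at u = 2, 3, 4, 5:
  q  : 44  116  246  452
  Δ  : 72  130  206
  Δ^2: 58  76
  Δ^3: 18
The third differences are constant, confirming degree 3.
Interpolating (Newton forward form) and evaluating at u = 1 gives q(1) = 12.

12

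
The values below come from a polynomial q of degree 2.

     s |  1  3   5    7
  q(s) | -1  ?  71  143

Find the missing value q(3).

23

The 3 known points determine the degree-2 polynomial uniquely.
Write q(s) = as^2 + bs + c. Substituting each data point gives a linear system:
  a + b + c = -1
  25a + 5b + c = 71
  49a + 7b + c = 143
Solving the system yields a = 3, b = 0, c = -4.
So q(s) = 3s^2 - 4.
Then q(3) = 23.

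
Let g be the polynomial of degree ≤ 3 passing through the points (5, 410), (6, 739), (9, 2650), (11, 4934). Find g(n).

g(n) = 4n^3 - 3n^2 - 2n - 5

Write g(n) = an^3 + bn^2 + cn + d. Substituting each data point gives a linear system:
  125a + 25b + 5c + d = 410
  216a + 36b + 6c + d = 739
  729a + 81b + 9c + d = 2650
  1331a + 121b + 11c + d = 4934
Solving the system yields a = 4, b = -3, c = -2, d = -5.
So g(n) = 4n³ - 3n² - 2n - 5.
Check: g(11) = 4934. ✓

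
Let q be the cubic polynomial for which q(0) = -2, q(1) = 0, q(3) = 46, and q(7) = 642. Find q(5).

Write q(x) = ax^3 + bx^2 + cx + d. Substituting each data point gives a linear system:
  d = -2
  a + b + c + d = 0
  27a + 9b + 3c + d = 46
  343a + 49b + 7c + d = 642
Solving the system yields a = 2, b = -1, c = 1, d = -2.
So q(x) = 2x^3 - x^2 + x - 2.
Then q(5) = 228.

228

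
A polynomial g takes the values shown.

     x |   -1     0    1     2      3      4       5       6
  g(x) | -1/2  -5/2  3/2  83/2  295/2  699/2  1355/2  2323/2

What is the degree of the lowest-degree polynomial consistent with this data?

Forward differences of the values at x = -1, 0, 1, 2, 3, 4, 5, 6:
  g  : -1/2  -5/2  3/2  83/2  295/2  699/2  1355/2  2323/2
  Δ  : -2  4  40  106  202  328  484
  Δ^2: 6  36  66  96  126  156
  Δ^3: 30  30  30  30  30
  Δ^4: 0  0  0  0
  Δ^5: 0  0  0
  Δ^6: 0  0
  Δ^7: 0
The third differences are constant (30) and nonzero, while all higher differences vanish, so the minimal degree is 3.

3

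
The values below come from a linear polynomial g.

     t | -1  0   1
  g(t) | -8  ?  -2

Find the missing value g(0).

The 2 known points determine the degree-1 polynomial uniquely.
Write g(t) = at + b. Substituting each data point gives a linear system:
  -a + b = -8
  a + b = -2
Solving the system yields a = 3, b = -5.
So g(t) = 3t - 5.
Then g(0) = -5.

-5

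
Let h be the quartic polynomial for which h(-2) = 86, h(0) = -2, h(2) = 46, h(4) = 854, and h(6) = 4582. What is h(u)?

Write h(u) = au^4 + bu^3 + cu^2 + du + e. Substituting each data point gives a linear system:
  16a - 8b + 4c - 2d + e = 86
  e = -2
  16a + 8b + 4c + 2d + e = 46
  256a + 64b + 16c + 4d + e = 854
  1296a + 216b + 36c + 6d + e = 4582
Solving the system yields a = 4, b = -3, c = 1, d = 2, e = -2.
So h(u) = 4u^4 - 3u^3 + u^2 + 2u - 2.
Check: h(0) = -2. ✓

h(u) = 4u^4 - 3u^3 + u^2 + 2u - 2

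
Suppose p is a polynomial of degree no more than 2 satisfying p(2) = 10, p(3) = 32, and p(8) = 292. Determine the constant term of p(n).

-4

Write p(n) = an^2 + bn + c. Substituting each data point gives a linear system:
  4a + 2b + c = 10
  9a + 3b + c = 32
  64a + 8b + c = 292
Solving the system yields a = 5, b = -3, c = -4.
So p(n) = 5n² - 3n - 4.
The constant term is -4.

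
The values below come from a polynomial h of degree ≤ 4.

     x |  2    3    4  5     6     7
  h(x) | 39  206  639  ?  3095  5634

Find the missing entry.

On equispaced nodes a degree-4 polynomial has vanishing fifth forward difference, so
  - h(2) + 5·h(3) - 10·h(4) + 10·h(5) - 5·h(6) + h(7) = 0.
Substituting the known values and solving for h(5):
  10·h(5) = 15240
  h(5) = 1524.

1524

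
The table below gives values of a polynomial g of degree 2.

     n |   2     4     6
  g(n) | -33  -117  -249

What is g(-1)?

Write g(n) = an^2 + bn + c. Substituting each data point gives a linear system:
  4a + 2b + c = -33
  16a + 4b + c = -117
  36a + 6b + c = -249
Solving the system yields a = -6, b = -6, c = 3.
So g(n) = -6n² - 6n + 3.
Then g(-1) = 3.

3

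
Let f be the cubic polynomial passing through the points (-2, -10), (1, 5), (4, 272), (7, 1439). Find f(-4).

-200

Forward differences of the values at x = -2, 1, 4, 7:
  f  : -10  5  272  1439
  Δ  : 15  267  1167
  Δ^2: 252  900
  Δ^3: 648
The third differences are constant, confirming degree 3.
Interpolating (Newton forward form) and evaluating at x = -4 gives f(-4) = -200.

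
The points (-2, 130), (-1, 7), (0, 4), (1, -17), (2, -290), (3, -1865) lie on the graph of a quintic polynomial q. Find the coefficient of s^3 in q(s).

-1

Write q(s) = as^5 + bs^4 + cs^3 + ds^2 + es + k. Substituting each data point gives a linear system:
  -32a + 16b - 8c + 4d - 2e + k = 130
  -a + b - c + d - e + k = 7
  k = 4
  a + b + c + d + e + k = -17
  32a + 16b + 8c + 4d + 2e + k = -290
  243a + 81b + 27c + 9d + 3e + k = -1865
Solving the system yields a = -6, b = -4, c = -1, d = -5, e = -5, k = 4.
So q(s) = -6s^5 - 4s^4 - s^3 - 5s^2 - 5s + 4.
The coefficient of s^3 is -1.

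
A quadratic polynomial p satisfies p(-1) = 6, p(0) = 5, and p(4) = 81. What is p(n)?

Write p(n) = an^2 + bn + c. Substituting each data point gives a linear system:
  a - b + c = 6
  c = 5
  16a + 4b + c = 81
Solving the system yields a = 4, b = 3, c = 5.
So p(n) = 4n² + 3n + 5.
Check: p(-1) = 6. ✓

p(n) = 4n^2 + 3n + 5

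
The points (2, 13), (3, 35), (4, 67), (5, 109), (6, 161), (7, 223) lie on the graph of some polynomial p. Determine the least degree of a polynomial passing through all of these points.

2

Forward differences of the values at t = 2, 3, 4, 5, 6, 7:
  p  : 13  35  67  109  161  223
  Δ  : 22  32  42  52  62
  Δ^2: 10  10  10  10
  Δ^3: 0  0  0
  Δ^4: 0  0
  Δ^5: 0
The second differences are constant (10) and nonzero, while all higher differences vanish, so the minimal degree is 2.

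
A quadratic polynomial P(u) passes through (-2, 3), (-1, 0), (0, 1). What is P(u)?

Write P(u) = au^2 + bu + c. Substituting each data point gives a linear system:
  4a - 2b + c = 3
  a - b + c = 0
  c = 1
Solving the system yields a = 2, b = 3, c = 1.
So P(u) = 2u² + 3u + 1.
Check: P(-2) = 3. ✓

P(u) = 2u^2 + 3u + 1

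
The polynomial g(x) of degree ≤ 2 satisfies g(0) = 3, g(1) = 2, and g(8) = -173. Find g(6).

-93

Using the Lagrange interpolation formula with nodes 0, 1, 8:
  L_0(x) = (x - 1)(x - 8) / 8
  L_1(x) = x(x - 8) / -7
  L_2(x) = x(x - 1) / 56
Then g(x) = 3·L_0(x) + 2·L_1(x) - 173·L_2(x).
Expanding and collecting terms gives g(x) = -3x² + 2x + 3.
Evaluating at x = 6: g(6) = -93.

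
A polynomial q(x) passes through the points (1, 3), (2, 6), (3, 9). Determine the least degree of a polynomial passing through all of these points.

Forward differences of the values at x = 1, 2, 3:
  q  : 3  6  9
  Δ  : 3  3
  Δ^2: 0
The first differences are constant (3) and nonzero, while all higher differences vanish, so the minimal degree is 1.

1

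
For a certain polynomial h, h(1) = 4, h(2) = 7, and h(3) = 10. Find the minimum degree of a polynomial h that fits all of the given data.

Forward differences of the values at n = 1, 2, 3:
  h  : 4  7  10
  Δ  : 3  3
  Δ^2: 0
The first differences are constant (3) and nonzero, while all higher differences vanish, so the minimal degree is 1.

1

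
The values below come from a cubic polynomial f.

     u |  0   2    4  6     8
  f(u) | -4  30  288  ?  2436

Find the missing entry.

1010

The 4 known points determine the degree-3 polynomial uniquely.
Write f(u) = au^3 + bu^2 + cu + d. Substituting each data point gives a linear system:
  d = -4
  8a + 4b + 2c + d = 30
  64a + 16b + 4c + d = 288
  512a + 64b + 8c + d = 2436
Solving the system yields a = 5, b = -2, c = 1, d = -4.
So f(u) = 5u³ - 2u² + u - 4.
Then f(6) = 1010.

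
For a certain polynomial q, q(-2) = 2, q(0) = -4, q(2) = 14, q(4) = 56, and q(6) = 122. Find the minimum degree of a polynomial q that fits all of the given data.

2

Forward differences of the values at n = -2, 0, 2, 4, 6:
  q  : 2  -4  14  56  122
  Δ  : -6  18  42  66
  Δ^2: 24  24  24
  Δ^3: 0  0
  Δ^4: 0
The second differences are constant (24) and nonzero, while all higher differences vanish, so the minimal degree is 2.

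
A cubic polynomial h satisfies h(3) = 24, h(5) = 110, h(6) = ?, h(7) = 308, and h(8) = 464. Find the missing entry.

The 4 known points determine the degree-3 polynomial uniquely.
Write h(x) = ax^3 + bx^2 + cx + d. Substituting each data point gives a linear system:
  27a + 9b + 3c + d = 24
  125a + 25b + 5c + d = 110
  343a + 49b + 7c + d = 308
  512a + 64b + 8c + d = 464
Solving the system yields a = 1, b = -1, c = 2, d = 0.
So h(x) = x^3 - x^2 + 2x.
Then h(6) = 192.

192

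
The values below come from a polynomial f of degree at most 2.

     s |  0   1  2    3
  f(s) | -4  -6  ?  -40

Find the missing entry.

The 3 known points determine the degree-2 polynomial uniquely.
Write f(s) = as^2 + bs + c. Substituting each data point gives a linear system:
  c = -4
  a + b + c = -6
  9a + 3b + c = -40
Solving the system yields a = -5, b = 3, c = -4.
So f(s) = -5s² + 3s - 4.
Then f(2) = -18.

-18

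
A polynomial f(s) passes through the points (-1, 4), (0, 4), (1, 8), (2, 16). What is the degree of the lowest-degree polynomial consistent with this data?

2

Forward differences of the values at s = -1, 0, 1, 2:
  f  : 4  4  8  16
  Δ  : 0  4  8
  Δ^2: 4  4
  Δ^3: 0
The second differences are constant (4) and nonzero, while all higher differences vanish, so the minimal degree is 2.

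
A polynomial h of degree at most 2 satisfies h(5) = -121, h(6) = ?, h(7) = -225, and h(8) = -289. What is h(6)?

-169

The 3 known points determine the degree-2 polynomial uniquely.
Write h(n) = an^2 + bn + c. Substituting each data point gives a linear system:
  25a + 5b + c = -121
  49a + 7b + c = -225
  64a + 8b + c = -289
Solving the system yields a = -4, b = -4, c = -1.
So h(n) = -4n^2 - 4n - 1.
Then h(6) = -169.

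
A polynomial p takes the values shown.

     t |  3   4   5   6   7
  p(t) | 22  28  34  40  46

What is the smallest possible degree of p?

1

Forward differences of the values at t = 3, 4, 5, 6, 7:
  p  : 22  28  34  40  46
  Δ  : 6  6  6  6
  Δ^2: 0  0  0
  Δ^3: 0  0
  Δ^4: 0
The first differences are constant (6) and nonzero, while all higher differences vanish, so the minimal degree is 1.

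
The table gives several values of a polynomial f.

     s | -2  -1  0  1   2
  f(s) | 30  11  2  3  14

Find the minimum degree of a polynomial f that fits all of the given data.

2

Forward differences of the values at s = -2, -1, 0, 1, 2:
  f  : 30  11  2  3  14
  Δ  : -19  -9  1  11
  Δ^2: 10  10  10
  Δ^3: 0  0
  Δ^4: 0
The second differences are constant (10) and nonzero, while all higher differences vanish, so the minimal degree is 2.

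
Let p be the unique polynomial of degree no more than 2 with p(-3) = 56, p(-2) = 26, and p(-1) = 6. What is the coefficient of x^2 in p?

5

Write p(x) = ax^2 + bx + c. Substituting each data point gives a linear system:
  9a - 3b + c = 56
  4a - 2b + c = 26
  a - b + c = 6
Solving the system yields a = 5, b = -5, c = -4.
So p(x) = 5x^2 - 5x - 4.
The leading coefficient is 5.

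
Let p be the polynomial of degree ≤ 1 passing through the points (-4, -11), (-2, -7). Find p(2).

1

Using the Lagrange interpolation formula with nodes -4, -2:
  L_0(x) = (x + 2) / -2
  L_1(x) = (x + 4) / 2
Then p(x) = -11·L_0(x) - 7·L_1(x).
Expanding and collecting terms gives p(x) = 2x - 3.
Evaluating at x = 2: p(2) = 1.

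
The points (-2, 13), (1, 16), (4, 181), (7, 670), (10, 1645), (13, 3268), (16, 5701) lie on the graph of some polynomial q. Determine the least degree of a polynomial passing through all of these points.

Forward differences of the values at u = -2, 1, 4, 7, 10, 13, 16:
  q  : 13  16  181  670  1645  3268  5701
  Δ  : 3  165  489  975  1623  2433
  Δ^2: 162  324  486  648  810
  Δ^3: 162  162  162  162
  Δ^4: 0  0  0
  Δ^5: 0  0
  Δ^6: 0
The third differences are constant (162) and nonzero, while all higher differences vanish, so the minimal degree is 3.

3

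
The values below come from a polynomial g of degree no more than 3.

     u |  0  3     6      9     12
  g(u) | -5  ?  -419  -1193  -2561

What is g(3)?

-77

The 4 known points determine the degree-3 polynomial uniquely.
Write g(u) = au^3 + bu^2 + cu + d. Substituting each data point gives a linear system:
  d = -5
  216a + 36b + 6c + d = -419
  729a + 81b + 9c + d = -1193
  1728a + 144b + 12c + d = -2561
Solving the system yields a = -1, b = -6, c = 3, d = -5.
So g(u) = -u^3 - 6u^2 + 3u - 5.
Then g(3) = -77.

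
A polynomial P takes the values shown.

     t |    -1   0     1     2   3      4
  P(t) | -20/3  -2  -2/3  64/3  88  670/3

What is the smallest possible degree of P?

3

Forward differences of the values at t = -1, 0, 1, 2, 3, 4:
  P  : -20/3  -2  -2/3  64/3  88  670/3
  Δ  : 14/3  4/3  22  200/3  406/3
  Δ^2: -10/3  62/3  134/3  206/3
  Δ^3: 24  24  24
  Δ^4: 0  0
  Δ^5: 0
The third differences are constant (24) and nonzero, while all higher differences vanish, so the minimal degree is 3.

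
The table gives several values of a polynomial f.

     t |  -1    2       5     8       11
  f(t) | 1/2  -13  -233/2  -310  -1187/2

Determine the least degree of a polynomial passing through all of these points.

Forward differences of the values at t = -1, 2, 5, 8, 11:
  f  : 1/2  -13  -233/2  -310  -1187/2
  Δ  : -27/2  -207/2  -387/2  -567/2
  Δ^2: -90  -90  -90
  Δ^3: 0  0
  Δ^4: 0
The second differences are constant (-90) and nonzero, while all higher differences vanish, so the minimal degree is 2.

2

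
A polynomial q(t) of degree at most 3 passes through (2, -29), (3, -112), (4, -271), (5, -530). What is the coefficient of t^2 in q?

Write q(t) = at^3 + bt^2 + ct + d. Substituting each data point gives a linear system:
  8a + 4b + 2c + d = -29
  27a + 9b + 3c + d = -112
  64a + 16b + 4c + d = -271
  125a + 25b + 5c + d = -530
Solving the system yields a = -4, b = -2, c = 3, d = 5.
So q(t) = -4t^3 - 2t^2 + 3t + 5.
The coefficient of t^2 is -2.

-2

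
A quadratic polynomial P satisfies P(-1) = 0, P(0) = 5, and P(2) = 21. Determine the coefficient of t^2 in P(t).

Write P(t) = at^2 + bt + c. Substituting each data point gives a linear system:
  a - b + c = 0
  c = 5
  4a + 2b + c = 21
Solving the system yields a = 1, b = 6, c = 5.
So P(t) = t^2 + 6t + 5.
The leading coefficient is 1.

1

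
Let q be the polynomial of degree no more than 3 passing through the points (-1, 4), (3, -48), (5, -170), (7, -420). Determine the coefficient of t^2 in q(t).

-1

Write q(t) = at^3 + bt^2 + ct + d. Substituting each data point gives a linear system:
  -a + b - c + d = 4
  27a + 9b + 3c + d = -48
  125a + 25b + 5c + d = -170
  343a + 49b + 7c + d = -420
Solving the system yields a = -1, b = -1, c = -4, d = 0.
So q(t) = -t^3 - t^2 - 4t.
The coefficient of t^2 is -1.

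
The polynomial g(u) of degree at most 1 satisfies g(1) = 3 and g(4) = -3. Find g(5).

-5

Using the Lagrange interpolation formula with nodes 1, 4:
  L_0(u) = (u - 4) / -3
  L_1(u) = (u - 1) / 3
Then g(u) = 3·L_0(u) - 3·L_1(u).
Expanding and collecting terms gives g(u) = -2u + 5.
Evaluating at u = 5: g(5) = -5.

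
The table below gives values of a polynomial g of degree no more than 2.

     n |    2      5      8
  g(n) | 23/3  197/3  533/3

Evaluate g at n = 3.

21

Forward differences of the values at n = 2, 5, 8:
  g  : 23/3  197/3  533/3
  Δ  : 58  112
  Δ^2: 54
The second differences are constant, confirming degree 2.
Interpolating (Newton forward form) and evaluating at n = 3 gives g(3) = 21.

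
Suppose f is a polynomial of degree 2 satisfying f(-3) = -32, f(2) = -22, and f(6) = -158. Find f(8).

-274

Write f(s) = as^2 + bs + c. Substituting each data point gives a linear system:
  9a - 3b + c = -32
  4a + 2b + c = -22
  36a + 6b + c = -158
Solving the system yields a = -4, b = -2, c = -2.
So f(s) = -4s^2 - 2s - 2.
Then f(8) = -274.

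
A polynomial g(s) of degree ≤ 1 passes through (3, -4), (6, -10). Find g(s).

g(s) = -2s + 2

Write g(s) = as + b. Substituting each data point gives a linear system:
  3a + b = -4
  6a + b = -10
Solving the system yields a = -2, b = 2.
So g(s) = -2s + 2.
Check: g(3) = -4. ✓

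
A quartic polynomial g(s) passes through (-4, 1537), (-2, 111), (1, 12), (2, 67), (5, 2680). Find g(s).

Write g(s) = as^4 + bs^3 + cs^2 + ds + e. Substituting each data point gives a linear system:
  256a - 64b + 16c - 4d + e = 1537
  16a - 8b + 4c - 2d + e = 111
  a + b + c + d + e = 12
  16a + 8b + 4c + 2d + e = 67
  625a + 125b + 25c + 5d + e = 2680
Solving the system yields a = 5, b = -4, c = 1, d = 5, e = 5.
So g(s) = 5s⁴ - 4s³ + s² + 5s + 5.
Check: g(1) = 12. ✓

g(s) = 5s^4 - 4s^3 + s^2 + 5s + 5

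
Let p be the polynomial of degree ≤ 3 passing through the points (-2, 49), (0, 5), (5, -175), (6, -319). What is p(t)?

p(t) = -2t^3 + 4t^2 - 6t + 5

Write p(t) = at^3 + bt^2 + ct + d. Substituting each data point gives a linear system:
  -8a + 4b - 2c + d = 49
  d = 5
  125a + 25b + 5c + d = -175
  216a + 36b + 6c + d = -319
Solving the system yields a = -2, b = 4, c = -6, d = 5.
So p(t) = -2t³ + 4t² - 6t + 5.
Check: p(-2) = 49. ✓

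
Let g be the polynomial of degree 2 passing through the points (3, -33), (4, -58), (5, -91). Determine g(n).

g(n) = -4n^2 + 3n - 6

Using the Lagrange interpolation formula with nodes 3, 4, 5:
  L_0(n) = (n - 4)(n - 5) / 2
  L_1(n) = (n - 3)(n - 5) / -1
  L_2(n) = (n - 3)(n - 4) / 2
Then g(n) = -33·L_0(n) - 58·L_1(n) - 91·L_2(n).
Expanding and collecting terms gives g(n) = -4n^2 + 3n - 6.
Check: g(5) = -91. ✓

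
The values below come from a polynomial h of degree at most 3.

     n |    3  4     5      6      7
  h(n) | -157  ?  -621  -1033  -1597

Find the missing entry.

On equispaced nodes a degree-3 polynomial has vanishing fourth forward difference, so
  h(3) - 4·h(4) + 6·h(5) - 4·h(6) + h(7) = 0.
Substituting the known values and solving for h(4):
  -4·h(4) = 1348
  h(4) = -337.

-337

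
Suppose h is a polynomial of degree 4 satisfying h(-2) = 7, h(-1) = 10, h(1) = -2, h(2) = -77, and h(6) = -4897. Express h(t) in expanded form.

Write h(t) = at^4 + bt^3 + ct^2 + dt + e. Substituting each data point gives a linear system:
  16a - 8b + 4c - 2d + e = 7
  a - b + c - d + e = 10
  a + b + c + d + e = -2
  16a + 8b + 4c + 2d + e = -77
  1296a + 216b + 36c + 6d + e = -4897
Solving the system yields a = -3, b = -5, c = 2, d = -1, e = 5.
So h(t) = -3t^4 - 5t^3 + 2t^2 - t + 5.
Check: h(6) = -4897. ✓

h(t) = -3t^4 - 5t^3 + 2t^2 - t + 5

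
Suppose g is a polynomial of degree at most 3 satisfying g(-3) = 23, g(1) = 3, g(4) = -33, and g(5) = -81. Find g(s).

g(s) = -s^3 + s^2 + 4s - 1

Using the Lagrange interpolation formula with nodes -3, 1, 4, 5:
  L_0(s) = (s - 1)(s - 4)(s - 5) / -224
  L_1(s) = (s + 3)(s - 4)(s - 5) / 48
  L_2(s) = (s + 3)(s - 1)(s - 5) / -21
  L_3(s) = (s + 3)(s - 1)(s - 4) / 32
Then g(s) = 23·L_0(s) + 3·L_1(s) - 33·L_2(s) - 81·L_3(s).
Expanding and collecting terms gives g(s) = -s^3 + s^2 + 4s - 1.
Check: g(-3) = 23. ✓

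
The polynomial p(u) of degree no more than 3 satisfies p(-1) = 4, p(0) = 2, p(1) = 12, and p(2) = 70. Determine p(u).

Write p(u) = au^3 + bu^2 + cu + d. Substituting each data point gives a linear system:
  -a + b - c + d = 4
  d = 2
  a + b + c + d = 12
  8a + 4b + 2c + d = 70
Solving the system yields a = 6, b = 6, c = -2, d = 2.
So p(u) = 6u^3 + 6u^2 - 2u + 2.
Check: p(0) = 2. ✓

p(u) = 6u^3 + 6u^2 - 2u + 2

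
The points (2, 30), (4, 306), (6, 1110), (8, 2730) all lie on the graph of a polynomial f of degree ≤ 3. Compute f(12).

Write f(n) = an^3 + bn^2 + cn + d. Substituting each data point gives a linear system:
  8a + 4b + 2c + d = 30
  64a + 16b + 4c + d = 306
  216a + 36b + 6c + d = 1110
  512a + 64b + 8c + d = 2730
Solving the system yields a = 6, b = -6, c = 6, d = -6.
So f(n) = 6n³ - 6n² + 6n - 6.
Then f(12) = 9570.

9570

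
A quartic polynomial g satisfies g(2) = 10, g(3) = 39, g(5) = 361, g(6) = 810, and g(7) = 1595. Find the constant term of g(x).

6

Write g(x) = ax^4 + bx^3 + cx^2 + dx + e. Substituting each data point gives a linear system:
  16a + 8b + 4c + 2d + e = 10
  81a + 27b + 9c + 3d + e = 39
  625a + 125b + 25c + 5d + e = 361
  1296a + 216b + 36c + 6d + e = 810
  2401a + 343b + 49c + 7d + e = 1595
Solving the system yields a = 1, b = -3, c = 5, d = -4, e = 6.
So g(x) = x⁴ - 3x³ + 5x² - 4x + 6.
The constant term is 6.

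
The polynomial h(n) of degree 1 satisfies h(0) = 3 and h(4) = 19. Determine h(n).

Write h(n) = an + b. Substituting each data point gives a linear system:
  b = 3
  4a + b = 19
Solving the system yields a = 4, b = 3.
So h(n) = 4n + 3.
Check: h(4) = 19. ✓

h(n) = 4n + 3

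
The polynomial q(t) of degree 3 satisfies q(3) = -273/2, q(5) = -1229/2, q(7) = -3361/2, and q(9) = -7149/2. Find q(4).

-317

Using the Lagrange interpolation formula with nodes 3, 5, 7, 9:
  L_0(t) = (t - 5)(t - 7)(t - 9) / -48
  L_1(t) = (t - 3)(t - 7)(t - 9) / 16
  L_2(t) = (t - 3)(t - 5)(t - 9) / -16
  L_3(t) = (t - 3)(t - 5)(t - 7) / 48
Then q(t) = -273/2·L_0(t) - 1229/2·L_1(t) - 3361/2·L_2(t) - 7149/2·L_3(t).
Expanding and collecting terms gives q(t) = -5t^3 + (3/2)t^2 - 6t + 3.
Evaluating at t = 4: q(4) = -317.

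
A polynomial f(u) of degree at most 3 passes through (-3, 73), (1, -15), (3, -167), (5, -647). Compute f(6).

Write f(u) = au^3 + bu^2 + cu + d. Substituting each data point gives a linear system:
  -27a + 9b - 3c + d = 73
  a + b + c + d = -15
  27a + 9b + 3c + d = -167
  125a + 25b + 5c + d = -647
Solving the system yields a = -4, b = -5, c = -4, d = -2.
So f(u) = -4u^3 - 5u^2 - 4u - 2.
Then f(6) = -1070.

-1070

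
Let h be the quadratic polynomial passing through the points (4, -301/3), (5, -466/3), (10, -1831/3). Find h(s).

Using the Lagrange interpolation formula with nodes 4, 5, 10:
  L_0(s) = (s - 5)(s - 10) / 6
  L_1(s) = (s - 4)(s - 10) / -5
  L_2(s) = (s - 4)(s - 5) / 30
Then h(s) = -301/3·L_0(s) - 466/3·L_1(s) - 1831/3·L_2(s).
Expanding and collecting terms gives h(s) = -6s^2 - s - 1/3.
Check: h(4) = -301/3. ✓

h(s) = -6s^2 - s - 1/3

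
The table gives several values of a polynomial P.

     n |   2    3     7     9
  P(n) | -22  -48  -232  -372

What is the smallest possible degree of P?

Divided differences on the nodes 2, 3, 7, 9:
  order 0: -22  -48  -232  -372
  order 1: -26  -46  -70
  order 2: -4  -4
  order 3: 0
The order-2 divided differences are all -4 (nonzero) and every higher order vanishes, so the data lies on a polynomial of degree exactly 2.

2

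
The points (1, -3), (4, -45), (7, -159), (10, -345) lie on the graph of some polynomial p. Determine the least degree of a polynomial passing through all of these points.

2

Forward differences of the values at t = 1, 4, 7, 10:
  p  : -3  -45  -159  -345
  Δ  : -42  -114  -186
  Δ^2: -72  -72
  Δ^3: 0
The second differences are constant (-72) and nonzero, while all higher differences vanish, so the minimal degree is 2.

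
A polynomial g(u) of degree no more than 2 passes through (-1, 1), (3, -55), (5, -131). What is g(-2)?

Write g(u) = au^2 + bu + c. Substituting each data point gives a linear system:
  a - b + c = 1
  9a + 3b + c = -55
  25a + 5b + c = -131
Solving the system yields a = -4, b = -6, c = -1.
So g(u) = -4u² - 6u - 1.
Then g(-2) = -5.

-5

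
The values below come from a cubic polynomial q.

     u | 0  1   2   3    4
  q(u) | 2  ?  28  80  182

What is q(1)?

The 4 known points determine the degree-3 polynomial uniquely.
Write q(u) = au^3 + bu^2 + cu + d. Substituting each data point gives a linear system:
  d = 2
  8a + 4b + 2c + d = 28
  27a + 9b + 3c + d = 80
  64a + 16b + 4c + d = 182
Solving the system yields a = 3, b = -2, c = 5, d = 2.
So q(u) = 3u³ - 2u² + 5u + 2.
Then q(1) = 8.

8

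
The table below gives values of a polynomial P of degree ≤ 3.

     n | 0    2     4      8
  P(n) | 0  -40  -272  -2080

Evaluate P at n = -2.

40

Using the Lagrange interpolation formula with nodes 0, 2, 4, 8:
  L_0(n) = (n - 2)(n - 4)(n - 8) / -64
  L_1(n) = n(n - 4)(n - 8) / 24
  L_2(n) = n(n - 2)(n - 8) / -32
  L_3(n) = n(n - 2)(n - 4) / 192
Then P(n) = 0·L_0(n) - 40·L_1(n) - 272·L_2(n) - 2080·L_3(n).
Expanding and collecting terms gives P(n) = -4n³ - 4n.
Evaluating at n = -2: P(-2) = 40.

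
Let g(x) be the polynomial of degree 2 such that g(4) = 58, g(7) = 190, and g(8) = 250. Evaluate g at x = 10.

394

Using the Lagrange interpolation formula with nodes 4, 7, 8:
  L_0(x) = (x - 7)(x - 8) / 12
  L_1(x) = (x - 4)(x - 8) / -3
  L_2(x) = (x - 4)(x - 7) / 4
Then g(x) = 58·L_0(x) + 190·L_1(x) + 250·L_2(x).
Expanding and collecting terms gives g(x) = 4x^2 - 6.
Evaluating at x = 10: g(10) = 394.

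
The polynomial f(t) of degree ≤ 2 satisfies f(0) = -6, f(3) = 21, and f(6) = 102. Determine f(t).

f(t) = 3t^2 - 6

Write f(t) = at^2 + bt + c. Substituting each data point gives a linear system:
  c = -6
  9a + 3b + c = 21
  36a + 6b + c = 102
Solving the system yields a = 3, b = 0, c = -6.
So f(t) = 3t^2 - 6.
Check: f(3) = 21. ✓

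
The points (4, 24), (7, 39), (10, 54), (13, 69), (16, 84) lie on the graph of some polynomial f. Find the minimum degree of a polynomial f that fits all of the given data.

1

Forward differences of the values at u = 4, 7, 10, 13, 16:
  f  : 24  39  54  69  84
  Δ  : 15  15  15  15
  Δ^2: 0  0  0
  Δ^3: 0  0
  Δ^4: 0
The first differences are constant (15) and nonzero, while all higher differences vanish, so the minimal degree is 1.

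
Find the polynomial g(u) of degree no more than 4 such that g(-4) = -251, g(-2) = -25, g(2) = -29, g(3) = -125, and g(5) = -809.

Write g(u) = au^4 + bu^3 + cu^2 + du + e. Substituting each data point gives a linear system:
  256a - 64b + 16c - 4d + e = -251
  16a - 8b + 4c - 2d + e = -25
  16a + 8b + 4c + 2d + e = -29
  81a + 27b + 9c + 3d + e = -125
  625a + 125b + 25c + 5d + e = -809
Solving the system yields a = -1, b = -1, c = -3, d = 3, e = 1.
So g(u) = -u⁴ - u³ - 3u² + 3u + 1.
Check: g(5) = -809. ✓

g(u) = -u^4 - u^3 - 3u^2 + 3u + 1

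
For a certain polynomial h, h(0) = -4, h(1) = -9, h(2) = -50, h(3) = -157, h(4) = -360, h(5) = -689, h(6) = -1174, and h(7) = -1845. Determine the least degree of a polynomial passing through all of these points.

3

Forward differences of the values at n = 0, 1, 2, 3, 4, 5, 6, 7:
  h  : -4  -9  -50  -157  -360  -689  -1174  -1845
  Δ  : -5  -41  -107  -203  -329  -485  -671
  Δ^2: -36  -66  -96  -126  -156  -186
  Δ^3: -30  -30  -30  -30  -30
  Δ^4: 0  0  0  0
  Δ^5: 0  0  0
  Δ^6: 0  0
  Δ^7: 0
The third differences are constant (-30) and nonzero, while all higher differences vanish, so the minimal degree is 3.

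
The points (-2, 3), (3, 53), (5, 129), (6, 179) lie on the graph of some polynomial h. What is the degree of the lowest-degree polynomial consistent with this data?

2

Divided differences on the nodes -2, 3, 5, 6:
  order 0: 3  53  129  179
  order 1: 10  38  50
  order 2: 4  4
  order 3: 0
The order-2 divided differences are all 4 (nonzero) and every higher order vanishes, so the data lies on a polynomial of degree exactly 2.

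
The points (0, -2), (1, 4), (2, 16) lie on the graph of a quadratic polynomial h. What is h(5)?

Write h(s) = as^2 + bs + c. Substituting each data point gives a linear system:
  c = -2
  a + b + c = 4
  4a + 2b + c = 16
Solving the system yields a = 3, b = 3, c = -2.
So h(s) = 3s^2 + 3s - 2.
Then h(5) = 88.

88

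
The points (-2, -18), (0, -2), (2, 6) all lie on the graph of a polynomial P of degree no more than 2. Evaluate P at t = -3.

Using the Lagrange interpolation formula with nodes -2, 0, 2:
  L_0(t) = t(t - 2) / 8
  L_1(t) = (t + 2)(t - 2) / -4
  L_2(t) = (t + 2)t / 8
Then P(t) = -18·L_0(t) - 2·L_1(t) + 6·L_2(t).
Expanding and collecting terms gives P(t) = -t² + 6t - 2.
Evaluating at t = -3: P(-3) = -29.

-29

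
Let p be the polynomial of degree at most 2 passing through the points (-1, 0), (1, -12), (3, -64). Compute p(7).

-288

Write p(n) = an^2 + bn + c. Substituting each data point gives a linear system:
  a - b + c = 0
  a + b + c = -12
  9a + 3b + c = -64
Solving the system yields a = -5, b = -6, c = -1.
So p(n) = -5n^2 - 6n - 1.
Then p(7) = -288.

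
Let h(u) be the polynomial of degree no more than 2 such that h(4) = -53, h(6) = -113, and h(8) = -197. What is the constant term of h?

Write h(u) = au^2 + bu + c. Substituting each data point gives a linear system:
  16a + 4b + c = -53
  36a + 6b + c = -113
  64a + 8b + c = -197
Solving the system yields a = -3, b = 0, c = -5.
So h(u) = -3u^2 - 5.
The constant term is -5.

-5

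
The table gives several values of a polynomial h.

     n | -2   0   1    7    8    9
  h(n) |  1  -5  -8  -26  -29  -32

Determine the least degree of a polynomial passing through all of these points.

1

Divided differences on the nodes -2, 0, 1, 7, 8, 9:
  order 0: 1  -5  -8  -26  -29  -32
  order 1: -3  -3  -3  -3  -3
  order 2: 0  0  0  0
  order 3: 0  0  0
  order 4: 0  0
  order 5: 0
The order-1 divided differences are all -3 (nonzero) and every higher order vanishes, so the data lies on a polynomial of degree exactly 1.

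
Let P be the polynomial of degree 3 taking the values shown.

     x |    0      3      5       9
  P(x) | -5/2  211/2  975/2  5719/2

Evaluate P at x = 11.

Using the Lagrange interpolation formula with nodes 0, 3, 5, 9:
  L_0(x) = (x - 3)(x - 5)(x - 9) / -135
  L_1(x) = x(x - 5)(x - 9) / 36
  L_2(x) = x(x - 3)(x - 9) / -40
  L_3(x) = x(x - 3)(x - 5) / 216
Then P(x) = -5/2·L_0(x) + 211/2·L_1(x) + 975/2·L_2(x) + 5719/2·L_3(x).
Expanding and collecting terms gives P(x) = 4x^3 - x^2 + 3x - 5/2.
Evaluating at x = 11: P(11) = 10467/2.

10467/2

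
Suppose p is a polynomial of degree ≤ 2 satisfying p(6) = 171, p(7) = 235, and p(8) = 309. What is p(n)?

p(n) = 5n^2 - n - 3

Write p(n) = an^2 + bn + c. Substituting each data point gives a linear system:
  36a + 6b + c = 171
  49a + 7b + c = 235
  64a + 8b + c = 309
Solving the system yields a = 5, b = -1, c = -3.
So p(n) = 5n^2 - n - 3.
Check: p(8) = 309. ✓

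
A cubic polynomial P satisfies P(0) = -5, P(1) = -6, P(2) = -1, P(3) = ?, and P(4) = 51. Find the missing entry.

16

On equispaced nodes a degree-3 polynomial has vanishing fourth forward difference, so
  P(0) - 4·P(1) + 6·P(2) - 4·P(3) + P(4) = 0.
Substituting the known values and solving for P(3):
  -4·P(3) = -64
  P(3) = 16.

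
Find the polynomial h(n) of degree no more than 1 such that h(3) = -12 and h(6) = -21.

h(n) = -3n - 3

Write h(n) = an + b. Substituting each data point gives a linear system:
  3a + b = -12
  6a + b = -21
Solving the system yields a = -3, b = -3.
So h(n) = -3n - 3.
Check: h(3) = -12. ✓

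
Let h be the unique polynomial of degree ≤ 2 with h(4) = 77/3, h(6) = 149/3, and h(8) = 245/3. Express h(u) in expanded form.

h(u) = u^2 + 2u + 5/3

Write h(u) = au^2 + bu + c. Substituting each data point gives a linear system:
  16a + 4b + c = 77/3
  36a + 6b + c = 149/3
  64a + 8b + c = 245/3
Solving the system yields a = 1, b = 2, c = 5/3.
So h(u) = u^2 + 2u + 5/3.
Check: h(8) = 245/3. ✓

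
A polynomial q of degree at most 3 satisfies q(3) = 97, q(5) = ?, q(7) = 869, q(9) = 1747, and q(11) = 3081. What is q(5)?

The 4 known points determine the degree-3 polynomial uniquely.
Write q(x) = ax^3 + bx^2 + cx + d. Substituting each data point gives a linear system:
  27a + 9b + 3c + d = 97
  343a + 49b + 7c + d = 869
  729a + 81b + 9c + d = 1747
  1331a + 121b + 11c + d = 3081
Solving the system yields a = 2, b = 3, c = 5, d = 1.
So q(x) = 2x³ + 3x² + 5x + 1.
Then q(5) = 351.

351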